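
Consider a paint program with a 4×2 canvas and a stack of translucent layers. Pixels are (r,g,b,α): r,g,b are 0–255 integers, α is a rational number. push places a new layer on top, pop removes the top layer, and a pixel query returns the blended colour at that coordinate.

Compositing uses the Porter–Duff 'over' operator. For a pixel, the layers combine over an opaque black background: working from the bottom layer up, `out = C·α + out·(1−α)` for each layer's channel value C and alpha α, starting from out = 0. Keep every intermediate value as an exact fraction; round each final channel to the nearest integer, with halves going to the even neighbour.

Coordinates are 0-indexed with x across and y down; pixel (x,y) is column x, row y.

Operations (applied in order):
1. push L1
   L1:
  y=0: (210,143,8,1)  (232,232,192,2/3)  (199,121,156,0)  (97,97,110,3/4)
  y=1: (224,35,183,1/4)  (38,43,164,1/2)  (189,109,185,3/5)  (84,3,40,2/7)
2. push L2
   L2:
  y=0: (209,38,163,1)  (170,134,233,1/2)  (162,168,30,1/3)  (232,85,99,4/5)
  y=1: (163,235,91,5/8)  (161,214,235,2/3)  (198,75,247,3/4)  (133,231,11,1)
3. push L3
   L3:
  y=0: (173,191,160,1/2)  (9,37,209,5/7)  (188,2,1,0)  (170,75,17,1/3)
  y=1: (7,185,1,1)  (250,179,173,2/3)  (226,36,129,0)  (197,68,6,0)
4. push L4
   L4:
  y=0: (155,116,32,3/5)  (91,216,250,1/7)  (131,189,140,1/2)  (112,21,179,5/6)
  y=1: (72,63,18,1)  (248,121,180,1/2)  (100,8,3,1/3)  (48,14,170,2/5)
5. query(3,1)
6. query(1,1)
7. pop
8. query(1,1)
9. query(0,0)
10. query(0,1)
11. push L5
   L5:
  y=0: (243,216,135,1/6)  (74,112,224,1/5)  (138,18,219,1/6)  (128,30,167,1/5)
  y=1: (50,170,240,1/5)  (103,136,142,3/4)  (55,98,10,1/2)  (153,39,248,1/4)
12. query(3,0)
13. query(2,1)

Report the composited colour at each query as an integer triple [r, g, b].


at x=3,y=1 over L1,L2,L3,L4:
after L1 α=2/7: [24, 6/7, 80/7]
after L2 α=1: [133, 231, 11]
after L3 α=0: [133, 231, 11]
after L4 α=2/5: [99, 721/5, 373/5]
→ [99, 144, 75]

query (1,1) [L1,L2,L3,L4] — begin 0,0,0
+L1 (α=1/2) → [19, 43/2, 82]
+L2 (α=2/3) → [341/3, 899/6, 184]
+L3 (α=2/3) → [1841/9, 3047/18, 530/3]
+L4 (α=1/2) → [4073/18, 5225/36, 535/3]
→ [226, 145, 178]

query (1,1) [L1,L2,L3] — begin 0,0,0
+L1 (α=1/2) → [19, 43/2, 82]
+L2 (α=2/3) → [341/3, 899/6, 184]
+L3 (α=2/3) → [1841/9, 3047/18, 530/3]
rounded: [205, 169, 177]

query (0,0) [L1,L2,L3] — begin 0,0,0
L1 α=1: [210, 143, 8]
L2 α=1: [209, 38, 163]
L3 α=1/2: [191, 229/2, 323/2]
rounded: [191, 114, 162]

(0,1) stack=L1,L2,L3; from [0,0,0]:
after L1 α=1/4: [56, 35/4, 183/4]
after L2 α=5/8: [983/8, 4805/32, 2369/32]
after L3 α=1: [7, 185, 1]
= [7, 185, 1]

query (3,0) [L1,L2,L3,L5] — begin 0,0,0
L1 α=3/4: [291/4, 291/4, 165/2]
L2 α=4/5: [4003/20, 1651/20, 957/10]
L3 α=1/3: [1901/10, 2401/30, 1042/15]
L5 α=1/5: [4442/25, 5252/75, 6673/75]
rounded: [178, 70, 89]

at x=2,y=1 over L1,L2,L3,L5:
after L1 α=3/5: [567/5, 327/5, 111]
after L2 α=3/4: [3537/20, 363/5, 213]
after L3 α=0: [3537/20, 363/5, 213]
after L5 α=1/2: [4637/40, 853/10, 223/2]
→ [116, 85, 112]


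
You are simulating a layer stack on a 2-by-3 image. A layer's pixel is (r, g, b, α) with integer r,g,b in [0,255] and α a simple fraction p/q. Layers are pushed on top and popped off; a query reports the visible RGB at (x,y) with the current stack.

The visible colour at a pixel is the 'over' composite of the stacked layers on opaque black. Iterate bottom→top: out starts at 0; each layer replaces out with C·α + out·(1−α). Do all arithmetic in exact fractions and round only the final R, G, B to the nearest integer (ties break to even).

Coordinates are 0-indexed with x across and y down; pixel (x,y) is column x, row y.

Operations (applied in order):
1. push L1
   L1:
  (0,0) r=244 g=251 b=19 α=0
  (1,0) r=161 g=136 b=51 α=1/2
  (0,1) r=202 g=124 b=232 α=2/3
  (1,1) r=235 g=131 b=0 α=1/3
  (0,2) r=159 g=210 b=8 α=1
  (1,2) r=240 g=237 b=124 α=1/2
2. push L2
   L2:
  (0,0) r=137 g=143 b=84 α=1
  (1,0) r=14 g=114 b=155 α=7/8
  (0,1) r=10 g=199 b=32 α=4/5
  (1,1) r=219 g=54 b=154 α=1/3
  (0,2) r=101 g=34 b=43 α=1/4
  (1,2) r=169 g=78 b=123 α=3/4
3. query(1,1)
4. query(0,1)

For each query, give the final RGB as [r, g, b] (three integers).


at x=1,y=1 over L1,L2:
+L1 (α=1/3) → [235/3, 131/3, 0]
+L2 (α=1/3) → [1127/9, 424/9, 154/3]
→ [125, 47, 51]

query (0,1) [L1,L2] — begin 0,0,0
L1 α=2/3: [404/3, 248/3, 464/3]
L2 α=4/5: [524/15, 2636/15, 848/15]
rounded: [35, 176, 57]


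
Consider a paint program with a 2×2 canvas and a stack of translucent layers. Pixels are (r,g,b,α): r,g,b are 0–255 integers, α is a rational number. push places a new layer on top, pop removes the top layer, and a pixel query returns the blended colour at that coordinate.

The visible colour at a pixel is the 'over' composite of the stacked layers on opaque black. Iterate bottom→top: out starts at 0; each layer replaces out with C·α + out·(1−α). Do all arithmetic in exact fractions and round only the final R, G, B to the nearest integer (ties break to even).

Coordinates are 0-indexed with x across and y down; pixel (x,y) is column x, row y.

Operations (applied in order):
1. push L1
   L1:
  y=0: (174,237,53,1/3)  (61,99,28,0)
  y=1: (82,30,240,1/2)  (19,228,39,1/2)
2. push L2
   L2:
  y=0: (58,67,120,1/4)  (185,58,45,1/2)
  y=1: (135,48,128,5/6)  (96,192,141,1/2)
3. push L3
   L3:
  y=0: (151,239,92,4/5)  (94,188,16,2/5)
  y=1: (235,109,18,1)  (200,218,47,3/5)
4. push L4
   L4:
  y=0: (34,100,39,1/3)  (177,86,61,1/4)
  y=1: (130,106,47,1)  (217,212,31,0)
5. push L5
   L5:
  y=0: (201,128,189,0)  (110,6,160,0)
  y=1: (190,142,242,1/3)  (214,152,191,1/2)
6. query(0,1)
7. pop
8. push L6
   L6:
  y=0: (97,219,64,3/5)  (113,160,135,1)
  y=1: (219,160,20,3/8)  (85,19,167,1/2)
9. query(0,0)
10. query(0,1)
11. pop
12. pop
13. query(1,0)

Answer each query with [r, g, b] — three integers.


at x=0,y=1 over L1,L2,L3,L4,L5:
L1 α=1/2: [41, 15, 120]
L2 α=5/6: [358/3, 85/2, 380/3]
L3 α=1: [235, 109, 18]
L4 α=1: [130, 106, 47]
L5 α=1/3: [150, 118, 112]
rounded: [150, 118, 112]

(0,0) stack=L1,L2,L3,L4,L6; from [0,0,0]:
+L1 (α=1/3) → [58, 79, 53/3]
+L2 (α=1/4) → [58, 76, 173/4]
+L3 (α=4/5) → [662/5, 1032/5, 329/4]
+L4 (α=1/3) → [498/5, 2564/15, 407/6]
+L6 (α=3/5) → [2451/25, 14983/75, 983/15]
→ [98, 200, 66]

query (0,1) [L1,L2,L3,L4,L6] — begin 0,0,0
after L1 α=1/2: [41, 15, 120]
after L2 α=5/6: [358/3, 85/2, 380/3]
after L3 α=1: [235, 109, 18]
after L4 α=1: [130, 106, 47]
after L6 α=3/8: [1307/8, 505/4, 295/8]
→ [163, 126, 37]

at x=1,y=0 over L1,L2,L3:
+L1 (α=0) → [0, 0, 0]
+L2 (α=1/2) → [185/2, 29, 45/2]
+L3 (α=2/5) → [931/10, 463/5, 199/10]
→ [93, 93, 20]


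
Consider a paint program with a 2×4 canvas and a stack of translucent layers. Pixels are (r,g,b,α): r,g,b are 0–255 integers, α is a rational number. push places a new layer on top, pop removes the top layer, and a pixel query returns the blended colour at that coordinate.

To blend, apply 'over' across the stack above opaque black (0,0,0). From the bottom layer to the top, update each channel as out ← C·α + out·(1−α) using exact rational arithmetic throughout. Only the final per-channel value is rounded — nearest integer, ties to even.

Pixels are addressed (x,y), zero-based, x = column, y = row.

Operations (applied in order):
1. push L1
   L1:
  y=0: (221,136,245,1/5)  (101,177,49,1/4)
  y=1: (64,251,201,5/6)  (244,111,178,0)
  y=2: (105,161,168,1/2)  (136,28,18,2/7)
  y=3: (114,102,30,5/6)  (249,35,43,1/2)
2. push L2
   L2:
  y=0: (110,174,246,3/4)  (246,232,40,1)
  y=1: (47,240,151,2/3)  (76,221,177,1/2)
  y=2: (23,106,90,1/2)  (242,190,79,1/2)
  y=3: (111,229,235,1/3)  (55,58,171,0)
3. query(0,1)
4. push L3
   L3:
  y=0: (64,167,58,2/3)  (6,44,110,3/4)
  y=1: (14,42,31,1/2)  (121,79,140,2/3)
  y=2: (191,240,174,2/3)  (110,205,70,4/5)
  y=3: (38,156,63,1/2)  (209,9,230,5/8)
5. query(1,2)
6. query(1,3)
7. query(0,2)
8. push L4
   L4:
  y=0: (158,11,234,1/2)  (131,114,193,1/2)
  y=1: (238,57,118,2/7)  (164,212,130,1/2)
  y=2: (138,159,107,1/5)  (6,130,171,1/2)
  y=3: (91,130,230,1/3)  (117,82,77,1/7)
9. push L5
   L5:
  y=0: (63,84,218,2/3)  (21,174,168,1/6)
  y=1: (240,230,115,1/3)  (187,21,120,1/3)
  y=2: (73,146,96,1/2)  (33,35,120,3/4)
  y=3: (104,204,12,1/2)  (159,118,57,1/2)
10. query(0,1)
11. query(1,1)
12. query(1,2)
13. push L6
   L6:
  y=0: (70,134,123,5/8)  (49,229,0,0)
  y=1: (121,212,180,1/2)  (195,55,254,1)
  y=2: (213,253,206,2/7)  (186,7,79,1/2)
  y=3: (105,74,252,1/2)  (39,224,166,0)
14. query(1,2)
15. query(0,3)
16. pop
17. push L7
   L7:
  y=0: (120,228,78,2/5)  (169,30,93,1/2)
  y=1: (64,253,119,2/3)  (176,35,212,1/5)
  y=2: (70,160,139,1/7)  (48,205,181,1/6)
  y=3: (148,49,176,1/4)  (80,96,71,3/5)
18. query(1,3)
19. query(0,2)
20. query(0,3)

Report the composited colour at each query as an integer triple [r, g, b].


at x=0,y=1 over L1,L2:
+L1 (α=5/6) → [160/3, 1255/6, 335/2]
+L2 (α=2/3) → [442/9, 4135/18, 313/2]
→ [49, 230, 156]

query (1,2) [L1,L2,L3] — begin 0,0,0
+L1 (α=2/7) → [272/7, 8, 36/7]
+L2 (α=1/2) → [983/7, 99, 589/14]
+L3 (α=4/5) → [4063/35, 919/5, 4509/70]
→ [116, 184, 64]

at x=1,y=3 over L1,L2,L3:
after L1 α=1/2: [249/2, 35/2, 43/2]
after L2 α=0: [249/2, 35/2, 43/2]
after L3 α=5/8: [2837/16, 195/16, 2429/16]
→ [177, 12, 152]

query (0,2) [L1,L2,L3] — begin 0,0,0
+L1 (α=1/2) → [105/2, 161/2, 84]
+L2 (α=1/2) → [151/4, 373/4, 87]
+L3 (α=2/3) → [1679/12, 2293/12, 145]
rounded: [140, 191, 145]

(0,1) stack=L1,L2,L3,L4,L5; from [0,0,0]:
after L1 α=5/6: [160/3, 1255/6, 335/2]
after L2 α=2/3: [442/9, 4135/18, 313/2]
after L3 α=1/2: [284/9, 4891/36, 375/4]
after L4 α=2/7: [5704/63, 28559/252, 2819/28]
after L5 α=1/3: [26528/189, 57539/378, 4429/42]
= [140, 152, 105]

query (1,1) [L1,L2,L3,L4,L5] — begin 0,0,0
after L1 α=0: [0, 0, 0]
after L2 α=1/2: [38, 221/2, 177/2]
after L3 α=2/3: [280/3, 179/2, 737/6]
after L4 α=1/2: [386/3, 603/4, 1517/12]
after L5 α=1/3: [1333/9, 215/2, 2237/18]
rounded: [148, 108, 124]

(1,2) stack=L1,L2,L3,L4,L5; from [0,0,0]:
after L1 α=2/7: [272/7, 8, 36/7]
after L2 α=1/2: [983/7, 99, 589/14]
after L3 α=4/5: [4063/35, 919/5, 4509/70]
after L4 α=1/2: [4273/70, 1569/10, 16479/140]
after L5 α=3/4: [11203/280, 2619/40, 66879/560]
rounded: [40, 65, 119]

(1,2) stack=L1,L2,L3,L4,L5,L6; from [0,0,0]:
after L1 α=2/7: [272/7, 8, 36/7]
after L2 α=1/2: [983/7, 99, 589/14]
after L3 α=4/5: [4063/35, 919/5, 4509/70]
after L4 α=1/2: [4273/70, 1569/10, 16479/140]
after L5 α=3/4: [11203/280, 2619/40, 66879/560]
after L6 α=1/2: [63283/560, 2899/80, 111119/1120]
= [113, 36, 99]

at x=0,y=3 over L1,L2,L3,L4,L5,L6:
L1 α=5/6: [95, 85, 25]
L2 α=1/3: [301/3, 133, 95]
L3 α=1/2: [415/6, 289/2, 79]
L4 α=1/3: [688/9, 419/3, 388/3]
L5 α=1/2: [812/9, 1031/6, 212/3]
L6 α=1/2: [1757/18, 1475/12, 484/3]
→ [98, 123, 161]

(1,3) stack=L1,L2,L3,L4,L5,L7; from [0,0,0]:
after L1 α=1/2: [249/2, 35/2, 43/2]
after L2 α=0: [249/2, 35/2, 43/2]
after L3 α=5/8: [2837/16, 195/16, 2429/16]
after L4 α=1/7: [9447/56, 1241/56, 1129/8]
after L5 α=1/2: [18351/112, 7849/112, 1585/16]
after L7 α=3/5: [31791/280, 23977/280, 3289/40]
= [114, 86, 82]

(0,2) stack=L1,L2,L3,L4,L5,L7; from [0,0,0]:
+L1 (α=1/2) → [105/2, 161/2, 84]
+L2 (α=1/2) → [151/4, 373/4, 87]
+L3 (α=2/3) → [1679/12, 2293/12, 145]
+L4 (α=1/5) → [2093/15, 554/3, 687/5]
+L5 (α=1/2) → [1594/15, 496/3, 1167/10]
+L7 (α=1/7) → [3538/35, 1152/7, 4196/35]
rounded: [101, 165, 120]

(0,3) stack=L1,L2,L3,L4,L5,L7; from [0,0,0]:
L1 α=5/6: [95, 85, 25]
L2 α=1/3: [301/3, 133, 95]
L3 α=1/2: [415/6, 289/2, 79]
L4 α=1/3: [688/9, 419/3, 388/3]
L5 α=1/2: [812/9, 1031/6, 212/3]
L7 α=1/4: [314/3, 1129/8, 97]
rounded: [105, 141, 97]


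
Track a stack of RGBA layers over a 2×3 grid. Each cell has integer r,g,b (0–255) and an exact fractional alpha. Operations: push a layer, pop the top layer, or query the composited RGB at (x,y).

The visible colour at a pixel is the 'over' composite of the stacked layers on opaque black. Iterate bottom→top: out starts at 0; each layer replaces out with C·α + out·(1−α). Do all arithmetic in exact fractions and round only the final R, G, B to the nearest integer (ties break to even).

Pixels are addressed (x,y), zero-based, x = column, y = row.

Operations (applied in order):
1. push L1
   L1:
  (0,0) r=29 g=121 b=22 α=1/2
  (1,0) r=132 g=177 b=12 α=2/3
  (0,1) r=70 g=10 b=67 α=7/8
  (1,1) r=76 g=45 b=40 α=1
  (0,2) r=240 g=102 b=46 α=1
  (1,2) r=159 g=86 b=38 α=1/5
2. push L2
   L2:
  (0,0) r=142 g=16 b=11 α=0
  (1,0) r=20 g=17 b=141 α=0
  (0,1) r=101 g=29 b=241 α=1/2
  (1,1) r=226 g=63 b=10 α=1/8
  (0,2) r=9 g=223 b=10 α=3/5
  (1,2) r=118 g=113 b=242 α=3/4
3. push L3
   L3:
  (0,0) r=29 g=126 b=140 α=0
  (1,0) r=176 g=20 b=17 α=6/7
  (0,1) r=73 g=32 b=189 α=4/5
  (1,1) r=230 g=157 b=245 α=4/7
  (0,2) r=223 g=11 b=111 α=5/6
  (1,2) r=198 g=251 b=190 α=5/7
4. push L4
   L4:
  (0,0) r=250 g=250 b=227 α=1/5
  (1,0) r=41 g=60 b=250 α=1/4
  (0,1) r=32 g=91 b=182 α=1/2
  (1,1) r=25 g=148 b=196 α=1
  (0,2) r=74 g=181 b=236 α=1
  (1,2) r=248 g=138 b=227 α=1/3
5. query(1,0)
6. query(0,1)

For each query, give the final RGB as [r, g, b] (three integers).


at x=1,y=0 over L1,L2,L3,L4:
L1 α=2/3: [88, 118, 8]
L2 α=0: [88, 118, 8]
L3 α=6/7: [1144/7, 34, 110/7]
L4 α=1/4: [3719/28, 81/2, 520/7]
= [133, 40, 74]

at x=0,y=1 over L1,L2,L3,L4:
after L1 α=7/8: [245/4, 35/4, 469/8]
after L2 α=1/2: [649/8, 151/8, 2397/16]
after L3 α=4/5: [597/8, 235/8, 14493/80]
after L4 α=1/2: [853/16, 963/16, 29053/160]
→ [53, 60, 182]


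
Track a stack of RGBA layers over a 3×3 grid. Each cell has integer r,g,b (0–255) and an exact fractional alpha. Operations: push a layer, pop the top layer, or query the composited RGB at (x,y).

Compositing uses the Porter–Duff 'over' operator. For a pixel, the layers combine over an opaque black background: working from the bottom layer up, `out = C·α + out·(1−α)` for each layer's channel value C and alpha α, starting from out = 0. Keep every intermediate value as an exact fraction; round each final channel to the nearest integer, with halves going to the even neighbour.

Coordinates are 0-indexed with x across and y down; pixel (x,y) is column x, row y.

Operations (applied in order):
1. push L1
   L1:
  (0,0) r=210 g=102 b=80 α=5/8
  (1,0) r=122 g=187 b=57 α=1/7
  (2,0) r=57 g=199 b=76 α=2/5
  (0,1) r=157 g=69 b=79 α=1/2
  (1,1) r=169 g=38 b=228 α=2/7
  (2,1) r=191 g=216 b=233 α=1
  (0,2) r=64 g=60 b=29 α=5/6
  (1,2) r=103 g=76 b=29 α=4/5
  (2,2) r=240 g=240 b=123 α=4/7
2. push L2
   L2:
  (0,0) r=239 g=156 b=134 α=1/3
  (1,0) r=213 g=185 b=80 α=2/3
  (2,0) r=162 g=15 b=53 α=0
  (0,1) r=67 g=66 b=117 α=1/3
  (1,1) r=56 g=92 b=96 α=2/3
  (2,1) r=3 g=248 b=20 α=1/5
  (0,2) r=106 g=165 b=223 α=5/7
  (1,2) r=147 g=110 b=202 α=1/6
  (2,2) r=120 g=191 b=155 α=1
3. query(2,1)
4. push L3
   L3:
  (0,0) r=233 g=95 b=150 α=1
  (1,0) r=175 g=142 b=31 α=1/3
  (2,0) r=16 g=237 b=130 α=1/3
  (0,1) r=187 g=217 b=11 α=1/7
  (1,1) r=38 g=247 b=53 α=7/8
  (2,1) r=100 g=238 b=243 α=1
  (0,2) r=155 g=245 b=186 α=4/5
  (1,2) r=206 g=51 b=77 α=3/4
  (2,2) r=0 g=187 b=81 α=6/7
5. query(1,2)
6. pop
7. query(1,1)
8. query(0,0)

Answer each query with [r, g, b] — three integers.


at x=2,y=1 over L1,L2:
after L1 α=1: [191, 216, 233]
after L2 α=1/5: [767/5, 1112/5, 952/5]
= [153, 222, 190]

(1,2) stack=L1,L2,L3; from [0,0,0]:
after L1 α=4/5: [412/5, 304/5, 116/5]
after L2 α=1/6: [559/6, 69, 53]
after L3 α=3/4: [4267/24, 111/2, 71]
rounded: [178, 56, 71]

query (1,1) [L1,L2] — begin 0,0,0
+L1 (α=2/7) → [338/7, 76/7, 456/7]
+L2 (α=2/3) → [374/7, 1364/21, 600/7]
rounded: [53, 65, 86]

at x=0,y=0 over L1,L2:
after L1 α=5/8: [525/4, 255/4, 50]
after L2 α=1/3: [1003/6, 189/2, 78]
→ [167, 94, 78]


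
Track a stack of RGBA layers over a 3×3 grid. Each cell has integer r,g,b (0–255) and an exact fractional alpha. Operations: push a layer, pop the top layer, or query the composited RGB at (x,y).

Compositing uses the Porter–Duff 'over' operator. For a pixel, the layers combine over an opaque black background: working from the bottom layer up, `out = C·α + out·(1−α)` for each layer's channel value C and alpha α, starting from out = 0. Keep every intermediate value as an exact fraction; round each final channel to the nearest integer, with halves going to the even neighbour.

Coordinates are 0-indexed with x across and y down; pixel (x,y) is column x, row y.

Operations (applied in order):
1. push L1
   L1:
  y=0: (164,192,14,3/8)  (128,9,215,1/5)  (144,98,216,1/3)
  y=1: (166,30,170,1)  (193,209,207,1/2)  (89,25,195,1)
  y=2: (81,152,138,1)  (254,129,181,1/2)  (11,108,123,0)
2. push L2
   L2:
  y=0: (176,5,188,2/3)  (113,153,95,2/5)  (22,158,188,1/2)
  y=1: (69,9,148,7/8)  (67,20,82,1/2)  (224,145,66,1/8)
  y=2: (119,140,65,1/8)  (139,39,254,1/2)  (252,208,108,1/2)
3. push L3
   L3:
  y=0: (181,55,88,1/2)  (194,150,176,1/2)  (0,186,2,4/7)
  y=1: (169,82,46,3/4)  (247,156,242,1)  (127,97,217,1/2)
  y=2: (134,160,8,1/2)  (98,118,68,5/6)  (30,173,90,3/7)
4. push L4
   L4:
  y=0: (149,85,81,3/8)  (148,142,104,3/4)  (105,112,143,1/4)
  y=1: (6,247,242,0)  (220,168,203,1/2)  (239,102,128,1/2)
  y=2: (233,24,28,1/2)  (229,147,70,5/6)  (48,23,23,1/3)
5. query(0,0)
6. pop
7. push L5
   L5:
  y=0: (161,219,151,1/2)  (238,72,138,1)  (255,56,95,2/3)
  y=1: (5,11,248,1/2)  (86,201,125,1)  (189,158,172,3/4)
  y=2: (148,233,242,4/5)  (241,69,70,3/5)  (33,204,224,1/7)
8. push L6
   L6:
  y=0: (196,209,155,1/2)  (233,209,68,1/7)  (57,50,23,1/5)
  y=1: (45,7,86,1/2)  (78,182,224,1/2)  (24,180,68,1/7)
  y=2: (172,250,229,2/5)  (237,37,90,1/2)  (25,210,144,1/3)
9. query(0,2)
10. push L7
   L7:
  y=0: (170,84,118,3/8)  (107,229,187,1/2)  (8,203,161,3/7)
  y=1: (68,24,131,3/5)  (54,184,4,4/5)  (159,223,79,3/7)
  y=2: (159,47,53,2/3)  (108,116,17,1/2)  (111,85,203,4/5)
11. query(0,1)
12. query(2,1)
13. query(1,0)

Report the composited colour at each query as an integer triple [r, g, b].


at x=0,y=0 over L1,L2,L3,L4:
+L1 (α=3/8) → [123/2, 72, 21/4]
+L2 (α=2/3) → [827/6, 82/3, 1525/12]
+L3 (α=1/2) → [1913/12, 247/6, 2581/24]
+L4 (α=3/8) → [14929/96, 2765/48, 18737/192]
→ [156, 58, 98]

query (0,2) [L1,L2,L3,L5,L6] — begin 0,0,0
after L1 α=1: [81, 152, 138]
after L2 α=1/8: [343/4, 301/2, 1031/8]
after L3 α=1/2: [879/8, 621/4, 1095/16]
after L5 α=4/5: [1123/8, 4349/20, 16583/80]
after L6 α=2/5: [6121/40, 23047/100, 86389/400]
→ [153, 230, 216]

at x=0,y=1 over L1,L2,L3,L5,L6,L7:
after L1 α=1: [166, 30, 170]
after L2 α=7/8: [649/8, 93/8, 603/4]
after L3 α=3/4: [4705/32, 2061/32, 1155/16]
after L5 α=1/2: [4865/64, 2413/64, 5123/32]
after L6 α=1/2: [7745/128, 2861/128, 7875/64]
after L7 α=3/5: [20801/320, 7469/320, 20451/160]
= [65, 23, 128]

(2,1) stack=L1,L2,L3,L5,L6,L7; from [0,0,0]:
after L1 α=1: [89, 25, 195]
after L2 α=1/8: [847/8, 40, 1431/8]
after L3 α=1/2: [1863/16, 137/2, 3167/16]
after L5 α=3/4: [10935/64, 1085/8, 11423/64]
after L6 α=1/7: [33573/224, 3975/28, 36445/224]
after L7 α=3/7: [60285/392, 8658/49, 49717/392]
→ [154, 177, 127]

at x=1,y=0 over L1,L2,L3,L5,L6,L7:
after L1 α=1/5: [128/5, 9/5, 43]
after L2 α=2/5: [1514/25, 1557/25, 319/5]
after L3 α=1/2: [3182/25, 5307/50, 1199/10]
after L5 α=1: [238, 72, 138]
after L6 α=1/7: [1661/7, 641/7, 128]
after L7 α=1/2: [1205/7, 1122/7, 315/2]
rounded: [172, 160, 158]


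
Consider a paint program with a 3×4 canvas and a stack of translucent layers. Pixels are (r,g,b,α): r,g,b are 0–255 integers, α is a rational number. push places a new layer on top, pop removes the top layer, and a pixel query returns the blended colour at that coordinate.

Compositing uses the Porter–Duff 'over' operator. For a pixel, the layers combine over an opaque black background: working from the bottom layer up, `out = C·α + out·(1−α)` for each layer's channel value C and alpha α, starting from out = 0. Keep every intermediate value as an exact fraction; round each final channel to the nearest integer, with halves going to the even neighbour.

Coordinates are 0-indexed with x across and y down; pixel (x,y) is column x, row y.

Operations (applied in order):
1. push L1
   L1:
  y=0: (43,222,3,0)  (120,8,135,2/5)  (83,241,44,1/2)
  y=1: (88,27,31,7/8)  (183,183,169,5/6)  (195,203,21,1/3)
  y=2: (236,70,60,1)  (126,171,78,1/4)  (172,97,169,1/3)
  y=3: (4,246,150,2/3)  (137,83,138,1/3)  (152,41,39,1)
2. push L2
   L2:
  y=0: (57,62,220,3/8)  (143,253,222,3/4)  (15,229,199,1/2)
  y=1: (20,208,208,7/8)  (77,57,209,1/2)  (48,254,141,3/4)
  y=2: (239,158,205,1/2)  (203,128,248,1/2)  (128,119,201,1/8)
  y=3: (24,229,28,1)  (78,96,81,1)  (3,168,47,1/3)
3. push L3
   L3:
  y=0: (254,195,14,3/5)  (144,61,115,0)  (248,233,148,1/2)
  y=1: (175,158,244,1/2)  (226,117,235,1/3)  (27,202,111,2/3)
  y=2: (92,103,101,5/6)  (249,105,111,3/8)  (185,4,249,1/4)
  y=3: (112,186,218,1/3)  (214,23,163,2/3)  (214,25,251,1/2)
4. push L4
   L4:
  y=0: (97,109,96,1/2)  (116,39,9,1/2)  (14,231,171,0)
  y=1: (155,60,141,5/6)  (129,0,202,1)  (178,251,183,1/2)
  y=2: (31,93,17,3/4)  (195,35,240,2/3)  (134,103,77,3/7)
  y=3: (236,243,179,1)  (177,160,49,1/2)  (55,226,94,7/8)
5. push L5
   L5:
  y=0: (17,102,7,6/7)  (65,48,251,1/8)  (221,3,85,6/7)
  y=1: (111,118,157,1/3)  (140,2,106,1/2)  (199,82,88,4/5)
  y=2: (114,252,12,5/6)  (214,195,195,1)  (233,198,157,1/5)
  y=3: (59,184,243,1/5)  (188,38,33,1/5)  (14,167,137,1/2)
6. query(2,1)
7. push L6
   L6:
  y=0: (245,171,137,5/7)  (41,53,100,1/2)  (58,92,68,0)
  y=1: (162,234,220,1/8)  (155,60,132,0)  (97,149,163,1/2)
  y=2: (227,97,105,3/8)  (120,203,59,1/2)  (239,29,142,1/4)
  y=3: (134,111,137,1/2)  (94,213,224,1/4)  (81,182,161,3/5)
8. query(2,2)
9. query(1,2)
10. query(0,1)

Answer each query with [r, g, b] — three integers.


at x=2,y=1 over L1,L2,L3,L4,L5:
+L1 (α=1/3) → [65, 203/3, 7]
+L2 (α=3/4) → [209/4, 2489/12, 215/2]
+L3 (α=2/3) → [425/12, 7337/36, 659/6]
+L4 (α=1/2) → [2561/24, 16373/72, 1757/12]
+L5 (α=4/5) → [4333/24, 39989/360, 5981/60]
→ [181, 111, 100]

at x=2,y=2 over L1,L2,L3,L4,L5,L6:
+L1 (α=1/3) → [172/3, 97/3, 169/3]
+L2 (α=1/8) → [397/6, 259/6, 893/12]
+L3 (α=1/4) → [767/8, 267/8, 1889/16]
+L4 (α=3/7) → [1571/14, 885/14, 2813/28]
+L5 (α=1/5) → [4773/35, 3156/35, 3912/35]
+L6 (α=1/4) → [5671/35, 10483/140, 8353/70]
= [162, 75, 119]

(1,2) stack=L1,L2,L3,L4,L5,L6; from [0,0,0]:
+L1 (α=1/4) → [63/2, 171/4, 39/2]
+L2 (α=1/2) → [469/4, 683/8, 535/4]
+L3 (α=3/8) → [5333/32, 5935/64, 4007/32]
+L4 (α=2/3) → [17813/96, 10415/192, 19367/96]
+L5 (α=1) → [214, 195, 195]
+L6 (α=1/2) → [167, 199, 127]
→ [167, 199, 127]

query (0,1) [L1,L2,L3,L4,L5,L6] — begin 0,0,0
after L1 α=7/8: [77, 189/8, 217/8]
after L2 α=7/8: [217/8, 11837/64, 11865/64]
after L3 α=1/2: [1617/16, 21949/128, 27481/128]
after L4 α=5/6: [14017/96, 60349/768, 117721/768]
after L5 α=1/3: [19345/144, 105661/1152, 178009/1152]
after L6 α=1/8: [158743/1152, 1009195/9216, 1499503/9216]
→ [138, 110, 163]


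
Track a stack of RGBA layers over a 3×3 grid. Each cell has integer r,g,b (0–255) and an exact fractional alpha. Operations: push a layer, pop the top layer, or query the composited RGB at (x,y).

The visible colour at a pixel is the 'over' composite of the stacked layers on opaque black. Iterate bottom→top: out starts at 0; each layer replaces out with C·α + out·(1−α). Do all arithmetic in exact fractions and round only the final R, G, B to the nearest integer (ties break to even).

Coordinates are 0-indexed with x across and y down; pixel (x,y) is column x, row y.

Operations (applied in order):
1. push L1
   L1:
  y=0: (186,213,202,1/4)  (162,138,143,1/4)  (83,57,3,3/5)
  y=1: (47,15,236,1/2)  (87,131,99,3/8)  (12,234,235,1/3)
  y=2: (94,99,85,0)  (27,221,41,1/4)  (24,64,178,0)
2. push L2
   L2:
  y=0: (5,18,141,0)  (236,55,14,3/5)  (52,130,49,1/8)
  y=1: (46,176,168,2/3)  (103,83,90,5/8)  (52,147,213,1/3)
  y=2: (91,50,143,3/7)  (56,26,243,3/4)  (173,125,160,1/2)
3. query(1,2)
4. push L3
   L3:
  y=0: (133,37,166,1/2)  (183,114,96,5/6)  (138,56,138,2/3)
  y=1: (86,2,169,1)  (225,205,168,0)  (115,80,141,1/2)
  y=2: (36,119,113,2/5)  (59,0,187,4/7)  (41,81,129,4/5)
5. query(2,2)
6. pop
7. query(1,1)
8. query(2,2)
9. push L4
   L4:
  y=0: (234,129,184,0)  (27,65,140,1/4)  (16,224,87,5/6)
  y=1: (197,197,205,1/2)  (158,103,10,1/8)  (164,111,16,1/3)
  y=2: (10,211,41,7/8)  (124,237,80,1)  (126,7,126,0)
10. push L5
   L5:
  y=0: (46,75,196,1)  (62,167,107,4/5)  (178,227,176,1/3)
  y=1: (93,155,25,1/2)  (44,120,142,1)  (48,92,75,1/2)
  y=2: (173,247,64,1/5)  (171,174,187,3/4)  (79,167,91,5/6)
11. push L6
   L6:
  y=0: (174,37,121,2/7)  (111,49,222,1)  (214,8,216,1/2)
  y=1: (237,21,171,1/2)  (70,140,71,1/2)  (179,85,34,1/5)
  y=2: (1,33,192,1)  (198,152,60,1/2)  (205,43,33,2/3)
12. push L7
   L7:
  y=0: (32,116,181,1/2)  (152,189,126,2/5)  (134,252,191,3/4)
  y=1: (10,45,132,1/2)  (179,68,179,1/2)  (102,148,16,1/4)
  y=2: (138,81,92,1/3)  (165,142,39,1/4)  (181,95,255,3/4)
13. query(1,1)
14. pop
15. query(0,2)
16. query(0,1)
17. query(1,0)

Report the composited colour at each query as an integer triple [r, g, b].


query (1,2) [L1,L2] — begin 0,0,0
+L1 (α=1/4) → [27/4, 221/4, 41/4]
+L2 (α=3/4) → [699/16, 533/16, 2957/16]
= [44, 33, 185]

(2,2) stack=L1,L2,L3; from [0,0,0]:
+L1 (α=0) → [0, 0, 0]
+L2 (α=1/2) → [173/2, 125/2, 80]
+L3 (α=4/5) → [501/10, 773/10, 596/5]
= [50, 77, 119]

(1,1) stack=L1,L2; from [0,0,0]:
after L1 α=3/8: [261/8, 393/8, 297/8]
after L2 α=5/8: [4903/64, 4499/64, 4491/64]
→ [77, 70, 70]

at x=2,y=2 over L1,L2:
after L1 α=0: [0, 0, 0]
after L2 α=1/2: [173/2, 125/2, 80]
→ [86, 62, 80]

(1,1) stack=L1,L2,L4,L5,L6,L7; from [0,0,0]:
L1 α=3/8: [261/8, 393/8, 297/8]
L2 α=5/8: [4903/64, 4499/64, 4491/64]
L4 α=1/8: [44433/512, 38085/512, 32077/512]
L5 α=1: [44, 120, 142]
L6 α=1/2: [57, 130, 213/2]
L7 α=1/2: [118, 99, 571/4]
rounded: [118, 99, 143]

(0,2) stack=L1,L2,L4,L5,L6; from [0,0,0]:
after L1 α=0: [0, 0, 0]
after L2 α=3/7: [39, 150/7, 429/7]
after L4 α=7/8: [109/8, 10489/56, 1219/28]
after L5 α=1/5: [91/2, 13947/70, 1667/35]
after L6 α=1: [1, 33, 192]
rounded: [1, 33, 192]

at x=0,y=1 over L1,L2,L4,L5,L6:
+L1 (α=1/2) → [47/2, 15/2, 118]
+L2 (α=2/3) → [77/2, 719/6, 454/3]
+L4 (α=1/2) → [471/4, 1901/12, 1069/6]
+L5 (α=1/2) → [843/8, 3761/24, 1219/12]
+L6 (α=1/2) → [2739/16, 4265/48, 3271/24]
→ [171, 89, 136]

query (1,0) [L1,L2,L4,L5,L6] — begin 0,0,0
after L1 α=1/4: [81/2, 69/2, 143/4]
after L2 α=3/5: [789/5, 234/5, 227/10]
after L4 α=1/4: [1251/10, 1027/20, 2081/40]
after L5 α=4/5: [3731/50, 14387/100, 19201/200]
after L6 α=1: [111, 49, 222]
→ [111, 49, 222]


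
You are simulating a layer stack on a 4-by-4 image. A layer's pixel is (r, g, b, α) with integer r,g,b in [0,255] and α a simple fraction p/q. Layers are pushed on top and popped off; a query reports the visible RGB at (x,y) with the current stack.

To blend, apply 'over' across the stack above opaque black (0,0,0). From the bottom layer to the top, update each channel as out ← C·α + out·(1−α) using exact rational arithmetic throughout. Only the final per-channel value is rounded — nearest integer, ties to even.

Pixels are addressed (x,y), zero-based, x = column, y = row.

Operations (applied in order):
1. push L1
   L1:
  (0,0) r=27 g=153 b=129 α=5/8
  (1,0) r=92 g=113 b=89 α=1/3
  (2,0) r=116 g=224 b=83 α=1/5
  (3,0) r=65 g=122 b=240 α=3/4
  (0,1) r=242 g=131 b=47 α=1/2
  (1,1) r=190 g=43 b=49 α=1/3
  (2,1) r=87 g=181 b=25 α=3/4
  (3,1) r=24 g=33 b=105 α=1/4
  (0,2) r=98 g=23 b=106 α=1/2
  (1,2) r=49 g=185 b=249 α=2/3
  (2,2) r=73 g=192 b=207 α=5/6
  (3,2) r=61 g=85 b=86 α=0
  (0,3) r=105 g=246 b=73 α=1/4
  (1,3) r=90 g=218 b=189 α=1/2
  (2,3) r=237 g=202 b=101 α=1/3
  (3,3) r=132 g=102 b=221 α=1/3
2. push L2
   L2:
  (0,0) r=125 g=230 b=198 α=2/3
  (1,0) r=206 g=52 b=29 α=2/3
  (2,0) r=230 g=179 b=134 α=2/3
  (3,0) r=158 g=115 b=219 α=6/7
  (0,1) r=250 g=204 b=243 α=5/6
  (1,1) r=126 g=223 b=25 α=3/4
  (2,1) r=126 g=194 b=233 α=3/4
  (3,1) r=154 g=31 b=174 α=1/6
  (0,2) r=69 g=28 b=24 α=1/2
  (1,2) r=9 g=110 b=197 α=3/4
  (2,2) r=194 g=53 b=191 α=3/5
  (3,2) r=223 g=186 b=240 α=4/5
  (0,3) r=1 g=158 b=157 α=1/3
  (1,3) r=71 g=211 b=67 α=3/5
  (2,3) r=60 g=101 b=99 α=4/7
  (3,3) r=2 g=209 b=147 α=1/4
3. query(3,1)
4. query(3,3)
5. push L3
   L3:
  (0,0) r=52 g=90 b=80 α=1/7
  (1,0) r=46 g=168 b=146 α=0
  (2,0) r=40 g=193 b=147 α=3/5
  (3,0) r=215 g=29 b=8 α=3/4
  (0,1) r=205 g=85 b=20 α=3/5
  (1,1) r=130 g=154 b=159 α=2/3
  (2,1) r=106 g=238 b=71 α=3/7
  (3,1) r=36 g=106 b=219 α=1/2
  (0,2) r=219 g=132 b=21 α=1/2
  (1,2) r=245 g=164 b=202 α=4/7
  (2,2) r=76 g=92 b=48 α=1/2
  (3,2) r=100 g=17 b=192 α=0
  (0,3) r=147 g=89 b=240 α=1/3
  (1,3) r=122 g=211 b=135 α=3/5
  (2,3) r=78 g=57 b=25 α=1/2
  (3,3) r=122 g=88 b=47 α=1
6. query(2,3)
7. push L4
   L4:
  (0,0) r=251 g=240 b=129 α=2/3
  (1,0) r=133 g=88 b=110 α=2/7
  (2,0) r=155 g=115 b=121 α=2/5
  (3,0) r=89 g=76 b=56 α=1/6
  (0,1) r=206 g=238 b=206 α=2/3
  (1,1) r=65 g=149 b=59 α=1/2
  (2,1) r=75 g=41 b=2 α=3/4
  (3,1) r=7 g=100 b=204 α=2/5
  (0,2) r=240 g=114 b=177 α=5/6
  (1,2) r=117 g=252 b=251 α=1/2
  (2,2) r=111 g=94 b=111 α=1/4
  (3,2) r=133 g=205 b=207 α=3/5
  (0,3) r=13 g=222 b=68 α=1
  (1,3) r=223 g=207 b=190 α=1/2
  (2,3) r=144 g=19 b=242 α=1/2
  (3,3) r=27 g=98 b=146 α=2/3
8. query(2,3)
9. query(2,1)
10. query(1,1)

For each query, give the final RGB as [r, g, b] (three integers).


(3,1) stack=L1,L2; from [0,0,0]:
+L1 (α=1/4) → [6, 33/4, 105/4]
+L2 (α=1/6) → [92/3, 289/24, 407/8]
= [31, 12, 51]

query (3,3) [L1,L2] — begin 0,0,0
L1 α=1/3: [44, 34, 221/3]
L2 α=1/4: [67/2, 311/4, 92]
= [34, 78, 92]

query (2,3) [L1,L2,L3] — begin 0,0,0
after L1 α=1/3: [79, 202/3, 101/3]
after L2 α=4/7: [477/7, 606/7, 71]
after L3 α=1/2: [1023/14, 1005/14, 48]
rounded: [73, 72, 48]

query (2,3) [L1,L2,L3,L4] — begin 0,0,0
+L1 (α=1/3) → [79, 202/3, 101/3]
+L2 (α=4/7) → [477/7, 606/7, 71]
+L3 (α=1/2) → [1023/14, 1005/14, 48]
+L4 (α=1/2) → [3039/28, 1271/28, 145]
rounded: [109, 45, 145]

(2,1) stack=L1,L2,L3,L4; from [0,0,0]:
+L1 (α=3/4) → [261/4, 543/4, 75/4]
+L2 (α=3/4) → [1773/16, 2871/16, 2871/16]
+L3 (α=3/7) → [435/4, 5727/28, 3723/28]
+L4 (α=3/4) → [1335/16, 9171/112, 3891/112]
rounded: [83, 82, 35]

at x=1,y=1 over L1,L2,L3,L4:
after L1 α=1/3: [190/3, 43/3, 49/3]
after L2 α=3/4: [331/3, 1025/6, 137/6]
after L3 α=2/3: [1111/9, 2873/18, 2045/18]
after L4 α=1/2: [848/9, 5555/36, 3107/36]
rounded: [94, 154, 86]


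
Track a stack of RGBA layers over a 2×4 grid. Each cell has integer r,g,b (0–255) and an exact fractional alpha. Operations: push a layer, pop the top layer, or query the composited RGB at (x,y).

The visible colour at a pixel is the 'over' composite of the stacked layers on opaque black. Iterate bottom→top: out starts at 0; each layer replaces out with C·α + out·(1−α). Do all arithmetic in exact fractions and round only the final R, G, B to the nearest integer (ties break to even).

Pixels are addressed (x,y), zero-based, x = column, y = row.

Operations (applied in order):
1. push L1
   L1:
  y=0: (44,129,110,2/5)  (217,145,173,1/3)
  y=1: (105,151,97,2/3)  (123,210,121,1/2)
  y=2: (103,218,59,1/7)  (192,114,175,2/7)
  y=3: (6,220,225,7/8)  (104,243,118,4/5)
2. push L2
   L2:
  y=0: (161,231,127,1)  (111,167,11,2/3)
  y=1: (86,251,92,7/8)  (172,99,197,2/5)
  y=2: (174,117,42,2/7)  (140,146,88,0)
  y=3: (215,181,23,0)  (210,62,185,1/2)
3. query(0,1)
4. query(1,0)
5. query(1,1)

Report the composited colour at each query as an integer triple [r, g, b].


query (0,1) [L1,L2] — begin 0,0,0
after L1 α=2/3: [70, 302/3, 194/3]
after L2 α=7/8: [84, 5573/24, 1063/12]
→ [84, 232, 89]

(1,0) stack=L1,L2; from [0,0,0]:
+L1 (α=1/3) → [217/3, 145/3, 173/3]
+L2 (α=2/3) → [883/9, 1147/9, 239/9]
= [98, 127, 27]

query (1,1) [L1,L2] — begin 0,0,0
+L1 (α=1/2) → [123/2, 105, 121/2]
+L2 (α=2/5) → [1057/10, 513/5, 1151/10]
→ [106, 103, 115]


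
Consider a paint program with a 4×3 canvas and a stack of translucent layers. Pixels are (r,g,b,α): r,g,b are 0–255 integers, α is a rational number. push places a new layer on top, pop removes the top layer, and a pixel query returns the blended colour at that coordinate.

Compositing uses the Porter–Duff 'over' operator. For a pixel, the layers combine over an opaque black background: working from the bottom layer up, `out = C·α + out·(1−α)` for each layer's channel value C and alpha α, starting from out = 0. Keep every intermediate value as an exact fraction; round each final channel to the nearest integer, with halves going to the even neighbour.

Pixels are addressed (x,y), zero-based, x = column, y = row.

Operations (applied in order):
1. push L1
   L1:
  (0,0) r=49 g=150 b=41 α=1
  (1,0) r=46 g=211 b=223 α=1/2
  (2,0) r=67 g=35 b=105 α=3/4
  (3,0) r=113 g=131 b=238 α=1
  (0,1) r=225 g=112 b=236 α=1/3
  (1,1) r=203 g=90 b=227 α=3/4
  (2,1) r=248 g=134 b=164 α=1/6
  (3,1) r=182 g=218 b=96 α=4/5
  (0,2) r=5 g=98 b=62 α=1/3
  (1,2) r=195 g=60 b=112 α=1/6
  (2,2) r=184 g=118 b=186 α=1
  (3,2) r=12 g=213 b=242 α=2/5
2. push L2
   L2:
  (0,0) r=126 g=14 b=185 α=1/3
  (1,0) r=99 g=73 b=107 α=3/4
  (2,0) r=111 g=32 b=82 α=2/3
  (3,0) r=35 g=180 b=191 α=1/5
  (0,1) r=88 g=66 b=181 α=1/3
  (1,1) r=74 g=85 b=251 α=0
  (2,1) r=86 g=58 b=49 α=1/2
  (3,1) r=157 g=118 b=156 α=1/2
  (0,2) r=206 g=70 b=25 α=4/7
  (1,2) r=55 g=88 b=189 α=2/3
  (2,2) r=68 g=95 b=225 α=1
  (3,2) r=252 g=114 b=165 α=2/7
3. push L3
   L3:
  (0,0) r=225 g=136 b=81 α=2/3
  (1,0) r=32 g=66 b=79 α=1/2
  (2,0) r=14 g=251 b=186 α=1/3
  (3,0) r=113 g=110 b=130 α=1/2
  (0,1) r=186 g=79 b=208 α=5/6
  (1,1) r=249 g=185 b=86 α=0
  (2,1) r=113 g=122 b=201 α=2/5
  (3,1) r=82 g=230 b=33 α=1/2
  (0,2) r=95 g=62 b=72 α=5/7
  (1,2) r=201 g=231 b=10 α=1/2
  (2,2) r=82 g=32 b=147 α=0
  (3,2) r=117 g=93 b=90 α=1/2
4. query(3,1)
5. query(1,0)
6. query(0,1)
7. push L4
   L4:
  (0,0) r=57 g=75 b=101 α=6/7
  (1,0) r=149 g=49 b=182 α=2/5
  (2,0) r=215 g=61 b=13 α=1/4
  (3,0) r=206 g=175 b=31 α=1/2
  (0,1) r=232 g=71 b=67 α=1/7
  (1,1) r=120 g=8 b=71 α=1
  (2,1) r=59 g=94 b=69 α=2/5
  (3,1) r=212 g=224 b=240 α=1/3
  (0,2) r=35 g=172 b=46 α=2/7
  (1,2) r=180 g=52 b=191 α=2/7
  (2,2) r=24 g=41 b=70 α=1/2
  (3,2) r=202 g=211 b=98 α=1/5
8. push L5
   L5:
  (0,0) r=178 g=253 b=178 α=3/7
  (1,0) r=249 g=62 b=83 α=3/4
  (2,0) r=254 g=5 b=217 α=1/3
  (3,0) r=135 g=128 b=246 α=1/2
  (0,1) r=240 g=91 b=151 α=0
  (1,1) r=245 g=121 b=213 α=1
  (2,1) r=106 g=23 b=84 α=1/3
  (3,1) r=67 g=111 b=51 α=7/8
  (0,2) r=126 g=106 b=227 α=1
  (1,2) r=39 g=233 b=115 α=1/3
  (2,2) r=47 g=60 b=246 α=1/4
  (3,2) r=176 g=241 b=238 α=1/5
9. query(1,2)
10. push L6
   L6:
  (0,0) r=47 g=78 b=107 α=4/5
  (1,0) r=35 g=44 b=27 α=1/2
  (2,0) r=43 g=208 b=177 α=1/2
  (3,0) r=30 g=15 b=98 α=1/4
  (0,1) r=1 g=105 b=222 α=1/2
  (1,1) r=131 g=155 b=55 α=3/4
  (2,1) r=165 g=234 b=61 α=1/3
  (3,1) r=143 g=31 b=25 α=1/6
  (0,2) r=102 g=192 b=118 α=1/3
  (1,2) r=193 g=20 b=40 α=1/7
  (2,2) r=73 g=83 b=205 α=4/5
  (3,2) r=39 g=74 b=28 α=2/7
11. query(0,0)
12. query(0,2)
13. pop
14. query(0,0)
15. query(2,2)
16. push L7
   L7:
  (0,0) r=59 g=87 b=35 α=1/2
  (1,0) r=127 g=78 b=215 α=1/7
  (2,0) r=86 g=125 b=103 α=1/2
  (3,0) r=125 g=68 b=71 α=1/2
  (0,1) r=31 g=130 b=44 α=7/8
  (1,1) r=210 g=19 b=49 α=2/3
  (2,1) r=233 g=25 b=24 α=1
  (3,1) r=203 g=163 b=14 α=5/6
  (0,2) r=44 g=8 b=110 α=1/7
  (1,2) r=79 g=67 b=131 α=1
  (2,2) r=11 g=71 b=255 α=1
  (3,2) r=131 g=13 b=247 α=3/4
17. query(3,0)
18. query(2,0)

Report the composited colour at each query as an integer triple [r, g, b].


at x=3,y=1 over L1,L2,L3:
+L1 (α=4/5) → [728/5, 872/5, 384/5]
+L2 (α=1/2) → [1513/10, 731/5, 582/5]
+L3 (α=1/2) → [2333/20, 1881/10, 747/10]
= [117, 188, 75]

(1,0) stack=L1,L2,L3; from [0,0,0]:
L1 α=1/2: [23, 211/2, 223/2]
L2 α=3/4: [80, 649/8, 865/8]
L3 α=1/2: [56, 1177/16, 1497/16]
= [56, 74, 94]

(0,1) stack=L1,L2,L3; from [0,0,0]:
after L1 α=1/3: [75, 112/3, 236/3]
after L2 α=1/3: [238/3, 422/9, 1015/9]
after L3 α=5/6: [1514/9, 3977/54, 10375/54]
→ [168, 74, 192]

at x=1,y=2 over L1,L2,L3,L4,L5:
after L1 α=1/6: [65/2, 10, 56/3]
after L2 α=2/3: [95/2, 62, 1190/9]
after L3 α=1/2: [497/4, 293/2, 640/9]
after L4 α=2/7: [3925/28, 239/2, 6638/63]
after L5 α=1/3: [4471/42, 472/3, 20521/189]
→ [106, 157, 109]

query (0,0) [L1,L2,L3,L4,L5,L6] — begin 0,0,0
+L1 (α=1) → [49, 150, 41]
+L2 (α=1/3) → [224/3, 314/3, 89]
+L3 (α=2/3) → [1574/9, 1130/9, 251/3]
+L4 (α=6/7) → [4652/63, 740/9, 2069/21]
+L5 (α=3/7) → [52250/441, 9791/63, 19490/147]
+L6 (α=4/5) → [135158/2205, 29447/315, 82406/735]
= [61, 93, 112]

at x=0,y=2 over L1,L2,L3,L4,L5,L6:
+L1 (α=1/3) → [5/3, 98/3, 62/3]
+L2 (α=4/7) → [829/7, 54, 162/7]
+L3 (α=5/7) → [4983/49, 418/7, 2844/49]
+L4 (α=2/7) → [28345/343, 4498/49, 18728/343]
+L5 (α=1) → [126, 106, 227]
+L6 (α=1/3) → [118, 404/3, 572/3]
→ [118, 135, 191]

at x=0,y=0 over L1,L2,L3,L4,L5:
after L1 α=1: [49, 150, 41]
after L2 α=1/3: [224/3, 314/3, 89]
after L3 α=2/3: [1574/9, 1130/9, 251/3]
after L4 α=6/7: [4652/63, 740/9, 2069/21]
after L5 α=3/7: [52250/441, 9791/63, 19490/147]
= [118, 155, 133]

at x=2,y=2 over L1,L2,L3,L4,L5:
L1 α=1: [184, 118, 186]
L2 α=1: [68, 95, 225]
L3 α=0: [68, 95, 225]
L4 α=1/2: [46, 68, 295/2]
L5 α=1/4: [185/4, 66, 1377/8]
→ [46, 66, 172]

query (3,0) [L1,L2,L3,L4,L5,L7] — begin 0,0,0
L1 α=1: [113, 131, 238]
L2 α=1/5: [487/5, 704/5, 1143/5]
L3 α=1/2: [526/5, 627/5, 1793/10]
L4 α=1/2: [778/5, 751/5, 2103/20]
L5 α=1/2: [1453/10, 1391/10, 7023/40]
L7 α=1/2: [2703/20, 2071/20, 9863/80]
= [135, 104, 123]

query (2,0) [L1,L2,L3,L4,L5,L7] — begin 0,0,0
after L1 α=3/4: [201/4, 105/4, 315/4]
after L2 α=2/3: [363/4, 361/12, 971/12]
after L3 α=1/3: [391/6, 1867/18, 2087/18]
after L4 α=1/4: [821/8, 2233/24, 2165/24]
after L5 α=1/3: [1837/12, 2293/36, 4769/36]
after L7 α=1/2: [2869/24, 6793/72, 8477/72]
rounded: [120, 94, 118]


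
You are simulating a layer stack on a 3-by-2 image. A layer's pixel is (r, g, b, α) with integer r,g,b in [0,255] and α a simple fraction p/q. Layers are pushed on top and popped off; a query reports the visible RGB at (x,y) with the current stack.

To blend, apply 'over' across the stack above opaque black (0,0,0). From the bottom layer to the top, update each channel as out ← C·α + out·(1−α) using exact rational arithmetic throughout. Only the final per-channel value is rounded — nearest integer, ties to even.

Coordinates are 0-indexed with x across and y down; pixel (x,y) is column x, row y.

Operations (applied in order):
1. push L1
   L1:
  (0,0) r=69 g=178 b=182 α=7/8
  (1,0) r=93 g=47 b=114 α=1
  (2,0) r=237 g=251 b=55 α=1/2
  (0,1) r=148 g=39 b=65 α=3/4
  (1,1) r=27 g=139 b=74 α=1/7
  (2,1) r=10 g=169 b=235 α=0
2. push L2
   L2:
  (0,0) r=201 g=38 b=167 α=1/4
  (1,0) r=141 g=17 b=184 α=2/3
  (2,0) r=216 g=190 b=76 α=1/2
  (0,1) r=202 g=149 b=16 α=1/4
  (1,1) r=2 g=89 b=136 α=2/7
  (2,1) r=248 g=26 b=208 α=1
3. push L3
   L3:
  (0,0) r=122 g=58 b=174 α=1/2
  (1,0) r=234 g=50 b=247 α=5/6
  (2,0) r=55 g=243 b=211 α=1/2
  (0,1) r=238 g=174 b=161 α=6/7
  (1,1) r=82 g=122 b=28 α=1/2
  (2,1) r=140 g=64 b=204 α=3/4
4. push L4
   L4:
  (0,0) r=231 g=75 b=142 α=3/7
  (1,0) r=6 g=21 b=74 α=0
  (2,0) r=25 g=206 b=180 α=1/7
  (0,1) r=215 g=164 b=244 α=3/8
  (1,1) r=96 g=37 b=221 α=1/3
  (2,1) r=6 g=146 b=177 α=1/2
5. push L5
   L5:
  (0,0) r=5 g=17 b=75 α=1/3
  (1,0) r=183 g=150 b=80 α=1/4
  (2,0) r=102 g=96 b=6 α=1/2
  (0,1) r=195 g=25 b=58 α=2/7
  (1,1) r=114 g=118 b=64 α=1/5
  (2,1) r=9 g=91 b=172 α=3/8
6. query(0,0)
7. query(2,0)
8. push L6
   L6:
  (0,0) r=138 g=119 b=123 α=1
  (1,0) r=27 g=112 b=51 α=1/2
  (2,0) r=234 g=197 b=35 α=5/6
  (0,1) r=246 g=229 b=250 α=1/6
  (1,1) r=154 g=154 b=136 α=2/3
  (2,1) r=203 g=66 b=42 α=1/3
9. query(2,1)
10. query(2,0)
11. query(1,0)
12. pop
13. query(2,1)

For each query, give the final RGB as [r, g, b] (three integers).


query (0,0) [L1,L2,L3,L4,L5] — begin 0,0,0
after L1 α=7/8: [483/8, 623/4, 637/4]
after L2 α=1/4: [3057/32, 2021/16, 2579/16]
after L3 α=1/2: [6961/64, 2949/32, 5363/32]
after L4 α=3/7: [18049/112, 4749/56, 1253/8]
after L5 α=1/3: [18329/168, 5225/84, 1553/12]
= [109, 62, 129]

query (2,0) [L1,L2,L3,L4,L5] — begin 0,0,0
after L1 α=1/2: [237/2, 251/2, 55/2]
after L2 α=1/2: [669/4, 631/4, 207/4]
after L3 α=1/2: [889/8, 1603/8, 1051/8]
after L4 α=1/7: [2767/28, 5633/28, 3873/28]
after L5 α=1/2: [5623/56, 8321/56, 4041/56]
→ [100, 149, 72]

query (2,1) [L1,L2,L3,L4,L5,L6] — begin 0,0,0
after L1 α=0: [0, 0, 0]
after L2 α=1: [248, 26, 208]
after L3 α=3/4: [167, 109/2, 205]
after L4 α=1/2: [173/2, 401/4, 191]
after L5 α=3/8: [919/16, 3097/32, 1471/8]
after L6 α=1/3: [2543/24, 4153/48, 1639/12]
→ [106, 87, 137]

at x=2,y=0 over L1,L2,L3,L4,L5,L6:
+L1 (α=1/2) → [237/2, 251/2, 55/2]
+L2 (α=1/2) → [669/4, 631/4, 207/4]
+L3 (α=1/2) → [889/8, 1603/8, 1051/8]
+L4 (α=1/7) → [2767/28, 5633/28, 3873/28]
+L5 (α=1/2) → [5623/56, 8321/56, 4041/56]
+L6 (α=5/6) → [71143/336, 63481/336, 13841/336]
rounded: [212, 189, 41]

query (1,0) [L1,L2,L3,L4,L5,L6] — begin 0,0,0
after L1 α=1: [93, 47, 114]
after L2 α=2/3: [125, 27, 482/3]
after L3 α=5/6: [1295/6, 277/6, 4187/18]
after L4 α=0: [1295/6, 277/6, 4187/18]
after L5 α=1/4: [1661/8, 577/8, 4667/24]
after L6 α=1/2: [1877/16, 1473/16, 5891/48]
= [117, 92, 123]

query (2,1) [L1,L2,L3,L4,L5] — begin 0,0,0
L1 α=0: [0, 0, 0]
L2 α=1: [248, 26, 208]
L3 α=3/4: [167, 109/2, 205]
L4 α=1/2: [173/2, 401/4, 191]
L5 α=3/8: [919/16, 3097/32, 1471/8]
= [57, 97, 184]
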